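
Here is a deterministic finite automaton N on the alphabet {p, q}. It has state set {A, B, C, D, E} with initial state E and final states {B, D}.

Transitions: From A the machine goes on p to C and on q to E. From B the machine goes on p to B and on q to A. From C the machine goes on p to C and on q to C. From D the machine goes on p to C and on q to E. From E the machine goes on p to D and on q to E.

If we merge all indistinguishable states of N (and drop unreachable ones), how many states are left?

First remove the unreachable states {A,B}; 3 states remain.
Start with accepting vs non-accepting: {D} | {C,E}.
On input p, block {C,E} splits into {C} and {E}.
No further refinement is possible. Final partition (3 blocks): {D} | {C} | {E}.

3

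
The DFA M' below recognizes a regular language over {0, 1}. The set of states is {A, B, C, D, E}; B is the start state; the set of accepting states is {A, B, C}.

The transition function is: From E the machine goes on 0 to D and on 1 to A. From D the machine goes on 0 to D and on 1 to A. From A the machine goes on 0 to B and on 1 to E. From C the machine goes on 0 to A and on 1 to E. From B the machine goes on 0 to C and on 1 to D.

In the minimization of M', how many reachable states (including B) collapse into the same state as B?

Start with accepting vs non-accepting: {A,B,C} | {D,E}.
Stable partition: {A,B,C} | {D,E} — 2 equivalence classes.
State B belongs to the block {A,B,C}, which has 3 states.

3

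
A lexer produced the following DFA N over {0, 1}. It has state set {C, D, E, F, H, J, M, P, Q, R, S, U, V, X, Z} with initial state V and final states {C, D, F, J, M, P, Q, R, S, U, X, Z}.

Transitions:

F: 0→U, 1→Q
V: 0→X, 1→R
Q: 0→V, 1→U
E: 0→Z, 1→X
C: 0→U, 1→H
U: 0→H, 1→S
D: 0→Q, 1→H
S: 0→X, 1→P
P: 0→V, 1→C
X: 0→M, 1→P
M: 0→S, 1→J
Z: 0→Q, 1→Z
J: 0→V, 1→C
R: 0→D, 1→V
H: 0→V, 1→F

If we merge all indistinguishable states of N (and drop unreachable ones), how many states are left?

Reachable states from the start: {C,D,F,H,J,M,P,Q,R,S,U,V,X}. Unreachable: {E,Z} — drop them.
P0 = {C,D,F,J,M,P,Q,R,S,U,X} | {H,V}.
On input 0, block {C,D,F,J,M,P,Q,R,S,U,X} splits into {C,D,F,M,R,S,X} and {J,P,Q,U}.
On input 0, block {C,D,F,M,R,S,X} splits into {M,R,S,X} and {C,D,F}.
Split {M,R,S,X} by δ(·,0) → {M,S,X} and {R}.
Split {H,V} by δ(·,0) → {H} and {V}.
Split {J,P,Q,U} by δ(·,0) → {J,P,Q} and {U}.
Split {J,P,Q} by δ(·,1) → {J,P} and {Q}.
Split {C,D,F} by δ(·,0) → {C,F} and {D}.
Split {C,F} by δ(·,1) → {F} and {C}.
No further refinement is possible. Final partition (10 blocks): {M,S,X} | {H} | {J,P} | {F} | {R} | {V} | {U} | {Q} | {D} | {C}.

10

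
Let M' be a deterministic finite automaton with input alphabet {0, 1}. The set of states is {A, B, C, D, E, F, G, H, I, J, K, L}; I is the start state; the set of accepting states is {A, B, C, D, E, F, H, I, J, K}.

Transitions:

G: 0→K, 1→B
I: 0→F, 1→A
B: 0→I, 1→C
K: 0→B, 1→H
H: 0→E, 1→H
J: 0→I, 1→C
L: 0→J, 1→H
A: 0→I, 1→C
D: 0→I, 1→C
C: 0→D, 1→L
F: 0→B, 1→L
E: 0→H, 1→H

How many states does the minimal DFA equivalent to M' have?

Reachable states from the start: {A,B,C,D,E,F,H,I,J,L}. Unreachable: {G,K} — drop them.
Start with accepting vs non-accepting: {A,B,C,D,E,F,H,I,J} | {L}.
Split {A,B,C,D,E,F,H,I,J} by δ(·,1) → {A,B,D,E,H,I,J} and {C,F}.
On input 0, block {A,B,D,E,H,I,J} splits into {A,B,D,E,H,J} and {I}.
On input 0, block {A,B,D,E,H,J} splits into {A,B,D,J} and {E,H}.
Stable partition: {A,B,D,J} | {L} | {C,F} | {I} | {E,H} — 5 equivalence classes.

5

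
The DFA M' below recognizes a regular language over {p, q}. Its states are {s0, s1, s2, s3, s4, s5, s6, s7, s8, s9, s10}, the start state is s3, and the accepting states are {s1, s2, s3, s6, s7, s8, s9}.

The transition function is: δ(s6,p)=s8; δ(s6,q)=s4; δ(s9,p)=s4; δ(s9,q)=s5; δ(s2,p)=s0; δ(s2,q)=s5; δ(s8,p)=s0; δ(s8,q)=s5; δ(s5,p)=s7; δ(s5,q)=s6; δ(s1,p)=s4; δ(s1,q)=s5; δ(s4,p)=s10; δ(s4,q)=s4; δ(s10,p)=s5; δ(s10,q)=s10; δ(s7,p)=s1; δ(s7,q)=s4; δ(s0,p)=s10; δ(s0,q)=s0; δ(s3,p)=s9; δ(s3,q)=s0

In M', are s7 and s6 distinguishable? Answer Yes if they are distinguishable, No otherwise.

No

Reachable states from the start: {s0,s1,s3,s4,s5,s6,s7,s8,s9,s10}. Unreachable: {s2} — drop them.
Initial partition by acceptance: {s1,s3,s6,s7,s8,s9} | {s0,s4,s5,s10}.
Refine {s1,s3,s6,s7,s8,s9} on symbol p: members go to different blocks, giving {s1,s8,s9} and {s3,s6,s7}.
Refine {s0,s4,s5,s10} on symbol p: members go to different blocks, giving {s0,s4,s10} and {s5}.
On input p, block {s0,s4,s10} splits into {s0,s4} and {s10}.
No further refinement is possible. Final partition (5 blocks): {s1,s8,s9} | {s0,s4} | {s3,s6,s7} | {s5} | {s10}.
s7 and s6 lie in the same block of the stable partition, so they are equivalent — no string distinguishes them.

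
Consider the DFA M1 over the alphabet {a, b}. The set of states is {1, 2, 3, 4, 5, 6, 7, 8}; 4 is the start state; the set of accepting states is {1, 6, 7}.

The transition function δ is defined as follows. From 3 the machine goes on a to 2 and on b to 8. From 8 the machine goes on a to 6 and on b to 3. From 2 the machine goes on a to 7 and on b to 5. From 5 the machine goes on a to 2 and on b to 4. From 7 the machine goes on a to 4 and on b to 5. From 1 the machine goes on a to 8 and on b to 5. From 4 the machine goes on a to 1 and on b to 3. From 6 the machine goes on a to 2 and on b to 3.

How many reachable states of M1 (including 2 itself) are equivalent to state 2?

Every state is reachable, so we keep all 8.
Start with accepting vs non-accepting: {1,6,7} | {2,3,4,5,8}.
Refine {2,3,4,5,8} on symbol a: members go to different blocks, giving {2,4,8} and {3,5}.
The partition is now stable with 3 blocks: {1,6,7} | {2,4,8} | {3,5}.
The equivalence class containing 2 is {2,4,8}, of size 3.

3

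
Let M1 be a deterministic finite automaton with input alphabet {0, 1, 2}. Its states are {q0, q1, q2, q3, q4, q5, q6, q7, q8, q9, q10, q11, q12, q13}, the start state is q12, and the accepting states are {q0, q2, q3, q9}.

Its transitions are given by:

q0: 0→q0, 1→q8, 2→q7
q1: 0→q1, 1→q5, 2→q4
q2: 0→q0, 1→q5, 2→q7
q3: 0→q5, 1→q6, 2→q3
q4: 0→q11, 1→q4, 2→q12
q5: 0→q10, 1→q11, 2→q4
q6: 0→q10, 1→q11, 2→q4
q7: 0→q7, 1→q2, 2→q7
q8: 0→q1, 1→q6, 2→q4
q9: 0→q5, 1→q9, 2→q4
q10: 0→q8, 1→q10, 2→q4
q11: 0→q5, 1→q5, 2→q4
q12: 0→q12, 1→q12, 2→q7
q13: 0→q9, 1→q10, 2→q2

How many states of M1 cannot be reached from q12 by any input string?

3

No path from q12 leads to q3, q9, q13; the other 11 states are all reachable.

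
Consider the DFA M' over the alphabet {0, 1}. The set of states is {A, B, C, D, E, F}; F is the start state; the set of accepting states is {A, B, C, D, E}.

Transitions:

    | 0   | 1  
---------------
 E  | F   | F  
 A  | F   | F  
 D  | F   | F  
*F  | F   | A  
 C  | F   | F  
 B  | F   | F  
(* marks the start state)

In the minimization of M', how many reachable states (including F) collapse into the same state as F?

States {B,C,D,E} cannot be reached from the start state, so discard them.
Initial partition by acceptance: {A} | {F}.
The partition is now stable with 2 blocks: {A} | {F}.
The equivalence class containing F is {F}, of size 1.

1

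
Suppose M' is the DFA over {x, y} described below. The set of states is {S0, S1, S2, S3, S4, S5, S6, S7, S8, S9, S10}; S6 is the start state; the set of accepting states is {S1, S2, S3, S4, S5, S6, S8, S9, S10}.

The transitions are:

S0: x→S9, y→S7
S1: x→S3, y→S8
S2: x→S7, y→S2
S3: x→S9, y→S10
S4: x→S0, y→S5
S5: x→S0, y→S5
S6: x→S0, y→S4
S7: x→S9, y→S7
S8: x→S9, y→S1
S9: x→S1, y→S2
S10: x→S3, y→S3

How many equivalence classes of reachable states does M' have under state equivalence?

Every state is reachable, so we keep all 11.
Initial partition by acceptance: {S1,S2,S3,S4,S5,S6,S8,S9,S10} | {S0,S7}.
On input x, block {S1,S2,S3,S4,S5,S6,S8,S9,S10} splits into {S1,S3,S8,S9,S10} and {S2,S4,S5,S6}.
Refine {S1,S3,S8,S9,S10} on symbol y: members go to different blocks, giving {S1,S3,S8,S10} and {S9}.
Refine {S1,S3,S8,S10} on symbol x: members go to different blocks, giving {S1,S10} and {S3,S8}.
Stable partition: {S1,S10} | {S0,S7} | {S2,S4,S5,S6} | {S9} | {S3,S8} — 5 equivalence classes.

5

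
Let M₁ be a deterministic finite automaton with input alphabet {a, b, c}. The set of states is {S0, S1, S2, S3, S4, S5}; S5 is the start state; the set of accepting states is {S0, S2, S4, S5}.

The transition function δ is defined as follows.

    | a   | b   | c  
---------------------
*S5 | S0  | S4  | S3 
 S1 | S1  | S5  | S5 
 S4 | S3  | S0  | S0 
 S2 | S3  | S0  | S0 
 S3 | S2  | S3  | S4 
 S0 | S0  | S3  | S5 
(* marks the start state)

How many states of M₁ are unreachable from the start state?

BFS from S5 reaches {S0, S2, S3, S4, S5}; the 1 state(s) S1 are never visited.

1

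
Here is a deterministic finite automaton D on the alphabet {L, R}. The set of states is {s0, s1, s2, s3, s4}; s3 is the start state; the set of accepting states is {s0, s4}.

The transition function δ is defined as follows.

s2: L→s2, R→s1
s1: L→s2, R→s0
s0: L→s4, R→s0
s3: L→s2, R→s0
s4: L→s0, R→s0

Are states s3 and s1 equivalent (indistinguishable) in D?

All states are reachable from the start state.
Start with accepting vs non-accepting: {s0,s4} | {s1,s2,s3}.
Refine {s1,s2,s3} on symbol R: members go to different blocks, giving {s1,s3} and {s2}.
The partition is now stable with 3 blocks: {s0,s4} | {s1,s3} | {s2}.
s3 and s1 lie in the same block of the stable partition, so they are equivalent — no string distinguishes them.

Yes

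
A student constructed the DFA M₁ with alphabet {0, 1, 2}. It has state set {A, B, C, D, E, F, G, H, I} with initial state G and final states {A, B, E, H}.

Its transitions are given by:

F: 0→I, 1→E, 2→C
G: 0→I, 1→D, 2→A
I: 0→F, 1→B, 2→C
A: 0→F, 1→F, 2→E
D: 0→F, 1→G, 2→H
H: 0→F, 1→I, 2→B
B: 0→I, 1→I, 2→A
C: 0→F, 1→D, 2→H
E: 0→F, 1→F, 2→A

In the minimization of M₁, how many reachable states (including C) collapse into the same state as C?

Every state is reachable, so we keep all 9.
Initial partition by acceptance: {A,B,E,H} | {C,D,F,G,I}.
Refine {C,D,F,G,I} on symbol 1: members go to different blocks, giving {C,D,G} and {F,I}.
The partition is now stable with 3 blocks: {A,B,E,H} | {C,D,G} | {F,I}.
State C belongs to the block {C,D,G}, which has 3 states.

3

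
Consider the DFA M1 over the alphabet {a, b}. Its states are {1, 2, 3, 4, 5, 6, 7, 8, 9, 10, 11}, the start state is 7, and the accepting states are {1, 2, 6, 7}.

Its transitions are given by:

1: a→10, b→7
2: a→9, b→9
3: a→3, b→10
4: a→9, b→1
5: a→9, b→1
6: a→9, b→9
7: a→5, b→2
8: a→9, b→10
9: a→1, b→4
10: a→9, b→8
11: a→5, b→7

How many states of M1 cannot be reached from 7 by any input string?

No path from 7 leads to 3, 6, 11; the other 8 states are all reachable.

3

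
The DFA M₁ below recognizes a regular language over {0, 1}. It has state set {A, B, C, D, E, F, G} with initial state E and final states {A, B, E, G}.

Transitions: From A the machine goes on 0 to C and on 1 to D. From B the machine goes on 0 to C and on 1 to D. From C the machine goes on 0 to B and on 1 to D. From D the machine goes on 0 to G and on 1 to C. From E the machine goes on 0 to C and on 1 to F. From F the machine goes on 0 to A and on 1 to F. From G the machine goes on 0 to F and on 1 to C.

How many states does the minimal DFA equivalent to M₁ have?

Start with accepting vs non-accepting: {A,B,E,G} | {C,D,F}.
The partition is now stable with 2 blocks: {A,B,E,G} | {C,D,F}.

2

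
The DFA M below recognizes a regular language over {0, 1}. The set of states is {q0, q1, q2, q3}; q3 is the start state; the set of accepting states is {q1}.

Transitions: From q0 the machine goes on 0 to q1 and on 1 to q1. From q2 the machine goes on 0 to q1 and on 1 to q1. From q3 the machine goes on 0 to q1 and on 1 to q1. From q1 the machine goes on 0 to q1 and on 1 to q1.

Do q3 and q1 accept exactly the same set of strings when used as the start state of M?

First remove the unreachable states {q0,q2}; 2 states remain.
P0 = {q1} | {q3}.
The partition is now stable with 2 blocks: {q1} | {q3}.
q3 and q1 end up in different blocks, so they are distinguishable. For instance, the string 'ε' is accepted from only q1.

No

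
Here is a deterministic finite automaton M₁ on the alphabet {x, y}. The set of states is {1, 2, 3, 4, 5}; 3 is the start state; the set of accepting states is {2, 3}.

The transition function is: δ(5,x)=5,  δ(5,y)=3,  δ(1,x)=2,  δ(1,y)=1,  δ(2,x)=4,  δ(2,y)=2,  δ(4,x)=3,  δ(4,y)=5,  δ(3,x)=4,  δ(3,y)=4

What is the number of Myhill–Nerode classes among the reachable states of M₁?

3

Reachable states from the start: {3,4,5}. Unreachable: {1,2} — drop them.
P0 = {3} | {4,5}.
Refine {4,5} on symbol x: members go to different blocks, giving {4} and {5}.
Stable partition: {3} | {4} | {5} — 3 equivalence classes.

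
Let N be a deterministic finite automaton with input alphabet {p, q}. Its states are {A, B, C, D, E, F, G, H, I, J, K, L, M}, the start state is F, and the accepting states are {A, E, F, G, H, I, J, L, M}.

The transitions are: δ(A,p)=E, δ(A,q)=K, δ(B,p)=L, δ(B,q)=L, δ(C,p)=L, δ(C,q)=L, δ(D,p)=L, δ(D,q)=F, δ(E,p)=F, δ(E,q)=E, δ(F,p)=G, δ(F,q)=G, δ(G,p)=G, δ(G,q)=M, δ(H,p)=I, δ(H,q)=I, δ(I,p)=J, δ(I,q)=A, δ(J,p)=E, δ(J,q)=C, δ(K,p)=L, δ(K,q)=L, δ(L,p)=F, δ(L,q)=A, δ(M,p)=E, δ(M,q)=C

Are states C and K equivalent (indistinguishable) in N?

Reachable states from the start: {A,C,E,F,G,K,L,M}. Unreachable: {B,D,H,I,J} — drop them.
Start with accepting vs non-accepting: {A,E,F,G,L,M} | {C,K}.
On input q, block {A,E,F,G,L,M} splits into {E,F,G,L} and {A,M}.
Split {E,F,G,L} by δ(·,q) → {E,F} and {G,L}.
On input p, block {E,F} splits into {E} and {F}.
Split {G,L} by δ(·,p) → {G} and {L}.
No further refinement is possible. Final partition (6 blocks): {E} | {C,K} | {A,M} | {G} | {F} | {L}.
C and K lie in the same block of the stable partition, so they are equivalent — no string distinguishes them.

Yes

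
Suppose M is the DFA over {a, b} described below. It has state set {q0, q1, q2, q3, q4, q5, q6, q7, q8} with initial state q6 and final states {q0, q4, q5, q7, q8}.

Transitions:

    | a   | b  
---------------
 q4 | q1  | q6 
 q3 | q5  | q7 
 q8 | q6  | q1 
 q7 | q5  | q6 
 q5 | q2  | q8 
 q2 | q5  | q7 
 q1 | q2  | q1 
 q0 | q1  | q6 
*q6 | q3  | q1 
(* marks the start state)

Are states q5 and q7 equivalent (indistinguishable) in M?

No

Reachable states from the start: {q1,q2,q3,q5,q6,q7,q8}. Unreachable: {q0,q4} — drop them.
Start with accepting vs non-accepting: {q5,q7,q8} | {q1,q2,q3,q6}.
Split {q5,q7,q8} by δ(·,a) → {q5,q8} and {q7}.
Split {q5,q8} by δ(·,b) → {q5} and {q8}.
Refine {q1,q2,q3,q6} on symbol a: members go to different blocks, giving {q1,q6} and {q2,q3}.
No further refinement is possible. Final partition (5 blocks): {q5} | {q1,q6} | {q7} | {q8} | {q2,q3}.
q5 and q7 end up in different blocks, so they are distinguishable. For instance, the string 'a' is accepted from only q7.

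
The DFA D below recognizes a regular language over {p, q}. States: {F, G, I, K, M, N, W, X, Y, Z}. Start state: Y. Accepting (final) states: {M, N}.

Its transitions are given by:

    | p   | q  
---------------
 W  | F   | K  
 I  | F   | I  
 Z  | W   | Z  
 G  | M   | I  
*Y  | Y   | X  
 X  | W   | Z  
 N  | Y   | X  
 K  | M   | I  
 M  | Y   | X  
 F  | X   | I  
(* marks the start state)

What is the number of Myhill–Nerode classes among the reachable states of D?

7

Reachable states from the start: {F,I,K,M,W,X,Y,Z}. Unreachable: {G,N} — drop them.
Initial partition by acceptance: {M} | {F,I,K,W,X,Y,Z}.
Split {F,I,K,W,X,Y,Z} by δ(·,p) → {F,I,W,X,Y,Z} and {K}.
On input q, block {F,I,W,X,Y,Z} splits into {F,I,X,Y,Z} and {W}.
Refine {F,I,X,Y,Z} on symbol p: members go to different blocks, giving {F,I,Y} and {X,Z}.
Split {F,I,Y} by δ(·,p) → {I,Y} and {F}.
On input p, block {I,Y} splits into {Y} and {I}.
No further refinement is possible. Final partition (7 blocks): {M} | {Y} | {K} | {W} | {X,Z} | {F} | {I}.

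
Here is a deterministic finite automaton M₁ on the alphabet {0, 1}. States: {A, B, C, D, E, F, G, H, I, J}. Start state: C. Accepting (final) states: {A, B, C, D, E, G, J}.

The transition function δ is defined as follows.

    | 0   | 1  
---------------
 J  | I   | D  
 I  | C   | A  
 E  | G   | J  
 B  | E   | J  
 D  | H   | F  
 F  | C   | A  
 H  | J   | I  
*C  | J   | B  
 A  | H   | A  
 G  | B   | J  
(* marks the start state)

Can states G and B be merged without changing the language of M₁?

Yes

Every state is reachable, so we keep all 10.
Initial partition by acceptance: {A,B,C,D,E,G,J} | {F,H,I}.
Refine {A,B,C,D,E,G,J} on symbol 0: members go to different blocks, giving {B,C,E,G} and {A,D,J}.
On input 0, block {B,C,E,G} splits into {B,E,G} and {C}.
Refine {F,H,I} on symbol 0: members go to different blocks, giving {F,I} and {H}.
On input 0, block {A,D,J} splits into {A,D} and {J}.
On input 1, block {A,D} splits into {A} and {D}.
No further refinement is possible. Final partition (7 blocks): {B,E,G} | {F,I} | {A} | {C} | {H} | {J} | {D}.
G and B lie in the same block of the stable partition, so they are equivalent — no string distinguishes them.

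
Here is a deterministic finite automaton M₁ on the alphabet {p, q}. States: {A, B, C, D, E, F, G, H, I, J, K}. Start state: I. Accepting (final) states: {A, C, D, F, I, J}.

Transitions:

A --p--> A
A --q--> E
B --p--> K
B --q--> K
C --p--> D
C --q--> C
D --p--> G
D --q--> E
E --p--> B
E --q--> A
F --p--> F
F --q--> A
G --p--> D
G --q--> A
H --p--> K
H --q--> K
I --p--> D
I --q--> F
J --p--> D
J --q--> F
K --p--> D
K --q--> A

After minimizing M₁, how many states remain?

7

States {C,H,J} cannot be reached from the start state, so discard them.
P0 = {A,D,F,I} | {B,E,G,K}.
Refine {A,D,F,I} on symbol p: members go to different blocks, giving {A,F,I} and {D}.
Refine {A,F,I} on symbol p: members go to different blocks, giving {A,F} and {I}.
Split {A,F} by δ(·,q) → {A} and {F}.
Split {B,E,G,K} by δ(·,p) → {B,E} and {G,K}.
Refine {B,E} on symbol p: members go to different blocks, giving {B} and {E}.
The partition is now stable with 7 blocks: {A} | {B} | {D} | {I} | {F} | {G,K} | {E}.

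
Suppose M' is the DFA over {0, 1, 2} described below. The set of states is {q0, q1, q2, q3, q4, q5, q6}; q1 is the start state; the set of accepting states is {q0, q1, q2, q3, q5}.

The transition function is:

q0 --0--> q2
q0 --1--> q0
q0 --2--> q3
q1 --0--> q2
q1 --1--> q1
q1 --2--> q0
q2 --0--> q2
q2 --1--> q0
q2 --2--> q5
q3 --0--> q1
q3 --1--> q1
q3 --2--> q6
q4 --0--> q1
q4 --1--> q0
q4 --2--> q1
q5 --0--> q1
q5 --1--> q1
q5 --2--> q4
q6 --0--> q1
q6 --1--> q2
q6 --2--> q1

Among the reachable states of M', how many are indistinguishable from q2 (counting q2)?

All states are reachable from the start state.
Initial partition by acceptance: {q0,q1,q2,q3,q5} | {q4,q6}.
Split {q0,q1,q2,q3,q5} by δ(·,2) → {q0,q1,q2} and {q3,q5}.
Split {q0,q1,q2} by δ(·,2) → {q0,q2} and {q1}.
No further refinement is possible. Final partition (4 blocks): {q0,q2} | {q4,q6} | {q3,q5} | {q1}.
The equivalence class containing q2 is {q0,q2}, of size 2.

2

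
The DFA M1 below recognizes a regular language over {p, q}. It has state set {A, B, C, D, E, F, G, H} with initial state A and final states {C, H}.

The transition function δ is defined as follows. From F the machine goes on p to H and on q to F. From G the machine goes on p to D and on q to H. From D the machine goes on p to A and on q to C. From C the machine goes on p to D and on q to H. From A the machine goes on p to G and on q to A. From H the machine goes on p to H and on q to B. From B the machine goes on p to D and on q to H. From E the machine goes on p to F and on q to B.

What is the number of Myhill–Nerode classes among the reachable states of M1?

5

First remove the unreachable states {E,F}; 6 states remain.
P0 = {C,H} | {A,B,D,G}.
Split {C,H} by δ(·,p) → {C} and {H}.
Split {A,B,D,G} by δ(·,q) → {B,G} and {A} and {D}.
Stable partition: {C} | {B,G} | {H} | {A} | {D} — 5 equivalence classes.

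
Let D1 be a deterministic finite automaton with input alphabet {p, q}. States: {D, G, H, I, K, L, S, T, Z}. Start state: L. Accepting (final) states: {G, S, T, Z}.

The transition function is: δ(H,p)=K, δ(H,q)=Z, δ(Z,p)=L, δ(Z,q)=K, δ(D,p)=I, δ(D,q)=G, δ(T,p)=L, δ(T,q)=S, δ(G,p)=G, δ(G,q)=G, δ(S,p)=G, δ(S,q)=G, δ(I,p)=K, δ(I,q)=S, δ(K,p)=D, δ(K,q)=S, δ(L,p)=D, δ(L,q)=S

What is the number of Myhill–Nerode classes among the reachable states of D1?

States {H,T,Z} cannot be reached from the start state, so discard them.
Initial partition by acceptance: {G,S} | {D,I,K,L}.
The partition is now stable with 2 blocks: {G,S} | {D,I,K,L}.

2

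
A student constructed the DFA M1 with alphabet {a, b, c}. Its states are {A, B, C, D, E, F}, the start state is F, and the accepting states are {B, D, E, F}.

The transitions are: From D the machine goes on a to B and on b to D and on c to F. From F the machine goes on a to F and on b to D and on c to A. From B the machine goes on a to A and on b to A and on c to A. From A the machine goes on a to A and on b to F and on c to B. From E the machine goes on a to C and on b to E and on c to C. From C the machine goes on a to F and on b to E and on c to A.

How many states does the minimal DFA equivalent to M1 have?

4

States {C,E} cannot be reached from the start state, so discard them.
Initial partition by acceptance: {B,D,F} | {A}.
Split {B,D,F} by δ(·,a) → {D,F} and {B}.
Refine {D,F} on symbol a: members go to different blocks, giving {D} and {F}.
No further refinement is possible. Final partition (4 blocks): {D} | {A} | {B} | {F}.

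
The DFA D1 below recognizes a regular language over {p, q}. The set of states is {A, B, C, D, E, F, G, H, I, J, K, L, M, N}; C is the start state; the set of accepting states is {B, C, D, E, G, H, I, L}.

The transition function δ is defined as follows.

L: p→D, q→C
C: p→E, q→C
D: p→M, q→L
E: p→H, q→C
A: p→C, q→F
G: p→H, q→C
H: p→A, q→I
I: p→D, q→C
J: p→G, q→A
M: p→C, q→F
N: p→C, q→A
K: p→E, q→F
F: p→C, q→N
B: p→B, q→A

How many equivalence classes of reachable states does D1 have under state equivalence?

4

Reachable states from the start: {A,C,D,E,F,H,I,L,M,N}. Unreachable: {B,G,J,K} — drop them.
Start with accepting vs non-accepting: {C,D,E,H,I,L} | {A,F,M,N}.
Refine {C,D,E,H,I,L} on symbol p: members go to different blocks, giving {C,E,I,L} and {D,H}.
Refine {C,E,I,L} on symbol p: members go to different blocks, giving {E,I,L} and {C}.
Stable partition: {E,I,L} | {A,F,M,N} | {D,H} | {C} — 4 equivalence classes.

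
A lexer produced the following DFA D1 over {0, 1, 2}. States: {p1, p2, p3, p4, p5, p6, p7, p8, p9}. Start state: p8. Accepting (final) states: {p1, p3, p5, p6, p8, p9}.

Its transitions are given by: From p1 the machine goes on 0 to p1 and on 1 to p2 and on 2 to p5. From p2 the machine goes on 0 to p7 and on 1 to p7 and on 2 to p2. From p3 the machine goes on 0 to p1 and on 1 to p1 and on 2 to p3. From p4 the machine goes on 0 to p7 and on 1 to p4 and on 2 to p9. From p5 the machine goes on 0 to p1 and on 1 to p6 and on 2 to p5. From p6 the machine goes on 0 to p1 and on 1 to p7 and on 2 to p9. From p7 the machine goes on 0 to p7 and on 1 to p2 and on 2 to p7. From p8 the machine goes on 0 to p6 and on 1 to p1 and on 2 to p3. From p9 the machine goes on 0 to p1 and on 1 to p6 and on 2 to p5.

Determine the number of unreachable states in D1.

Starting at p8 and following transitions, the reachable set is {p1, p2, p3, p5, p6, p7, p8, p9}. That leaves p4 unreachable — 1 in total.

1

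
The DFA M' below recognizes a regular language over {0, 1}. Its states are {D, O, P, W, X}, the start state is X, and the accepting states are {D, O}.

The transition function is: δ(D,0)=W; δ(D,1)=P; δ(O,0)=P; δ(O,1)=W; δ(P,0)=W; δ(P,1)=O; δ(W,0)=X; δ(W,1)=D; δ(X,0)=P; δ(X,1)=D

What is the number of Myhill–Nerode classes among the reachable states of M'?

2

Every state is reachable, so we keep all 5.
Start with accepting vs non-accepting: {D,O} | {P,W,X}.
The partition is now stable with 2 blocks: {D,O} | {P,W,X}.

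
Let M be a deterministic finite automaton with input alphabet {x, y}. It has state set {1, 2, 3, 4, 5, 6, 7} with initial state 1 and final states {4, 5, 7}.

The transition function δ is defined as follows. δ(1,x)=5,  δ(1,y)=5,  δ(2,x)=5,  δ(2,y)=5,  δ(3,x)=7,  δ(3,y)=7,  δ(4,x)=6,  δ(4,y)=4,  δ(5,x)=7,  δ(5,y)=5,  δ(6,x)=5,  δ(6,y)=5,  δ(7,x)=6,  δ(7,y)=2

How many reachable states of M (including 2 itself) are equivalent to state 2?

Reachable states from the start: {1,2,5,6,7}. Unreachable: {3,4} — drop them.
Initial partition by acceptance: {5,7} | {1,2,6}.
Refine {5,7} on symbol x: members go to different blocks, giving {5} and {7}.
Stable partition: {5} | {1,2,6} | {7} — 3 equivalence classes.
State 2 belongs to the block {1,2,6}, which has 3 states.

3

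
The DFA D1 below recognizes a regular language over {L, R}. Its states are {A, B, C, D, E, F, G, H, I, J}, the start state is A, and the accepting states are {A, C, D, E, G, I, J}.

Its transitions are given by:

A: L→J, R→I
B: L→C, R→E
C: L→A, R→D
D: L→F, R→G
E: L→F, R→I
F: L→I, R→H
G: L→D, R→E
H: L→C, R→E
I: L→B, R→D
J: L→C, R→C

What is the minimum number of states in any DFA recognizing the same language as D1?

Every state is reachable, so we keep all 10.
P0 = {A,C,D,E,G,I,J} | {B,F,H}.
On input L, block {A,C,D,E,G,I,J} splits into {A,C,G,J} and {D,E,I}.
On input L, block {A,C,G,J} splits into {A,C,J} and {G}.
Refine {A,C,J} on symbol R: members go to different blocks, giving {A,C} and {J}.
On input L, block {A,C} splits into {A} and {C}.
On input L, block {B,F,H} splits into {B,H} and {F}.
On input L, block {D,E,I} splits into {D,E} and {I}.
Split {D,E} by δ(·,R) → {D} and {E}.
The partition is now stable with 9 blocks: {A} | {B,H} | {D} | {G} | {J} | {C} | {F} | {I} | {E}.

9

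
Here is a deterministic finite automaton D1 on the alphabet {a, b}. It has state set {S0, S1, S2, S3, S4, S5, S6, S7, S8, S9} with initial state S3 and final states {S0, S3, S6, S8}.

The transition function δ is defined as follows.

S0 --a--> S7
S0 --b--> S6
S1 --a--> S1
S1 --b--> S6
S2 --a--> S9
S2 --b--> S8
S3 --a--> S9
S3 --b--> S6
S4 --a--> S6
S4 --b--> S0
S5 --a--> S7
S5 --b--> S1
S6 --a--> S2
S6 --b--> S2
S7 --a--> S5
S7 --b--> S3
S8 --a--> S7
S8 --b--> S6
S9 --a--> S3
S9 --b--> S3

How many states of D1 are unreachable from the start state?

BFS from S3 reaches {S1, S2, S3, S5, S6, S7, S8, S9}; the 2 state(s) S0, S4 are never visited.

2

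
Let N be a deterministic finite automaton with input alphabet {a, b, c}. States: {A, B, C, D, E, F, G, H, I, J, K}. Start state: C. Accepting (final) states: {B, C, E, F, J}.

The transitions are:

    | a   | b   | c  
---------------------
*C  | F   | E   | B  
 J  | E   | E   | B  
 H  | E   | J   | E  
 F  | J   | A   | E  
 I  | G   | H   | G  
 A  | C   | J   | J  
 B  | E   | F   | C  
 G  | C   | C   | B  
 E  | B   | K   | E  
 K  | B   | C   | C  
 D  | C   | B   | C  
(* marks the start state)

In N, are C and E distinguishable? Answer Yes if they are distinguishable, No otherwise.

First remove the unreachable states {D,G,H,I}; 7 states remain.
P0 = {B,C,E,F,J} | {A,K}.
Refine {B,C,E,F,J} on symbol b: members go to different blocks, giving {B,C,J} and {E,F}.
No further refinement is possible. Final partition (3 blocks): {B,C,J} | {A,K} | {E,F}.
C and E end up in different blocks, so they are distinguishable. For instance, the string 'b' is accepted from only C.

Yes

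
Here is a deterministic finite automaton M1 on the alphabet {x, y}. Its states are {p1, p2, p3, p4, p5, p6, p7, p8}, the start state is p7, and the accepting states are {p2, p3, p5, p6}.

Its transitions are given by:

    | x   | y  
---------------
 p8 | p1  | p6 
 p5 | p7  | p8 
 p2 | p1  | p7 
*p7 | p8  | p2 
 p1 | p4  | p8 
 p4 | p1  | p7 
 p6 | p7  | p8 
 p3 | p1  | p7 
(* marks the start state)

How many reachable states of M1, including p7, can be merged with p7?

States {p3,p5} cannot be reached from the start state, so discard them.
Initial partition by acceptance: {p2,p6} | {p1,p4,p7,p8}.
Split {p1,p4,p7,p8} by δ(·,y) → {p1,p4} and {p7,p8}.
Split {p2,p6} by δ(·,x) → {p2} and {p6}.
On input x, block {p7,p8} splits into {p7} and {p8}.
On input y, block {p1,p4} splits into {p1} and {p4}.
The partition is now stable with 6 blocks: {p2} | {p1} | {p7} | {p6} | {p8} | {p4}.
The equivalence class containing p7 is {p7}, of size 1.

1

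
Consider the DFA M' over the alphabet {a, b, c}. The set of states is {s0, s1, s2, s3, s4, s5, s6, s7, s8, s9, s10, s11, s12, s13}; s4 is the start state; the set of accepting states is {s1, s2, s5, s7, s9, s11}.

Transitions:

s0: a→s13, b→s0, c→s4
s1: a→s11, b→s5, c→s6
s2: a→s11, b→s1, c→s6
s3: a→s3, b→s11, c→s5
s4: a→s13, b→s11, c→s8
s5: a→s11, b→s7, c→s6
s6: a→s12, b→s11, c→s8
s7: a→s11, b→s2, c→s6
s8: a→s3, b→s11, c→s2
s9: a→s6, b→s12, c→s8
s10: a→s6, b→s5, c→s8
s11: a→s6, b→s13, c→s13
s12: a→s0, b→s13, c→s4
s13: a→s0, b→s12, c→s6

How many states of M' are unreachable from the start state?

No path from s4 leads to s9, s10; the other 12 states are all reachable.

2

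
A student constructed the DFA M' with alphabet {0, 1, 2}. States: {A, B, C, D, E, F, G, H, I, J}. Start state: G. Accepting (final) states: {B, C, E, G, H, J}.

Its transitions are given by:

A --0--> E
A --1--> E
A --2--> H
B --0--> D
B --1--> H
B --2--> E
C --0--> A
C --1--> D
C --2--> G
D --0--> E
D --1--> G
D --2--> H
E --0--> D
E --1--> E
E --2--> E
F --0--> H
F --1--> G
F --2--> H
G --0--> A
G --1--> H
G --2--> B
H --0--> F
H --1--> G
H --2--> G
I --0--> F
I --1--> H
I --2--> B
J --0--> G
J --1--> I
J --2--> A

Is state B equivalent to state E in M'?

Yes

States {C,I,J} cannot be reached from the start state, so discard them.
P0 = {B,E,G,H} | {A,D,F}.
No further refinement is possible. Final partition (2 blocks): {B,E,G,H} | {A,D,F}.
B and E lie in the same block of the stable partition, so they are equivalent — no string distinguishes them.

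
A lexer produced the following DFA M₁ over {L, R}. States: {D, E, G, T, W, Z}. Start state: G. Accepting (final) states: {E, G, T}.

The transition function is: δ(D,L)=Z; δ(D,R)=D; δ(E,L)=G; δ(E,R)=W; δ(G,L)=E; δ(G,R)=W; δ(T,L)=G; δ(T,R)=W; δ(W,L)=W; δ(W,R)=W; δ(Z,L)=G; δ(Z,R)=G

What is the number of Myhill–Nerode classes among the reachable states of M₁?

Reachable states from the start: {E,G,W}. Unreachable: {D,T,Z} — drop them.
Initial partition by acceptance: {E,G} | {W}.
No further refinement is possible. Final partition (2 blocks): {E,G} | {W}.

2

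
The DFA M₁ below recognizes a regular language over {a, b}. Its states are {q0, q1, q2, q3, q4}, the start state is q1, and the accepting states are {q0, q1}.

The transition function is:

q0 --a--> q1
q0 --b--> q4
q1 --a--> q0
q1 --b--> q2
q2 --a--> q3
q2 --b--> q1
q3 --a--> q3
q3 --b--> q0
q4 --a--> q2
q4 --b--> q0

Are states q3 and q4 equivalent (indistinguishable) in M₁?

Start with accepting vs non-accepting: {q0,q1} | {q2,q3,q4}.
The partition is now stable with 2 blocks: {q0,q1} | {q2,q3,q4}.
q3 and q4 lie in the same block of the stable partition, so they are equivalent — no string distinguishes them.

Yes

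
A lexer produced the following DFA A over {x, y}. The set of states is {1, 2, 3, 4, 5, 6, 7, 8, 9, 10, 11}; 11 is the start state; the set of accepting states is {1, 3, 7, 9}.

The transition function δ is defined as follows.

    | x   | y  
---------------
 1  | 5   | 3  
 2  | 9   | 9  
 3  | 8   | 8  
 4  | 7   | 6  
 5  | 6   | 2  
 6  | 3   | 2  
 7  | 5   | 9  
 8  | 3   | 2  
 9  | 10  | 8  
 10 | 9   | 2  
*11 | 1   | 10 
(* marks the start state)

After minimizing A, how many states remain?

6

Reachable states from the start: {1,2,3,5,6,8,9,10,11}. Unreachable: {4,7} — drop them.
Start with accepting vs non-accepting: {1,3,9} | {2,5,6,8,10,11}.
On input y, block {1,3,9} splits into {3,9} and {1}.
Refine {2,5,6,8,10,11} on symbol x: members go to different blocks, giving {2,6,8,10} and {5} and {11}.
Split {2,6,8,10} by δ(·,y) → {6,8,10} and {2}.
Stable partition: {3,9} | {6,8,10} | {1} | {5} | {11} | {2} — 6 equivalence classes.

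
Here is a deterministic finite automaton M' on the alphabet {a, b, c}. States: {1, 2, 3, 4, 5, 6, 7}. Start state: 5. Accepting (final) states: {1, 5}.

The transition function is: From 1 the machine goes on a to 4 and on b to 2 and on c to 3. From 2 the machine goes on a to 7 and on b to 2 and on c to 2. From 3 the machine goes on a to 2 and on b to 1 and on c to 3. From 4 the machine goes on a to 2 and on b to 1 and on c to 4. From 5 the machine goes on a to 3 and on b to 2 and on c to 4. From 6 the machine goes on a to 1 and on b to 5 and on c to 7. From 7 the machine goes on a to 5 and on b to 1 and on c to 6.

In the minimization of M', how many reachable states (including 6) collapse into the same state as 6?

2

Start with accepting vs non-accepting: {1,5} | {2,3,4,6,7}.
Refine {2,3,4,6,7} on symbol a: members go to different blocks, giving {2,3,4} and {6,7}.
Refine {2,3,4} on symbol a: members go to different blocks, giving {3,4} and {2}.
No further refinement is possible. Final partition (4 blocks): {1,5} | {3,4} | {6,7} | {2}.
State 6 belongs to the block {6,7}, which has 2 states.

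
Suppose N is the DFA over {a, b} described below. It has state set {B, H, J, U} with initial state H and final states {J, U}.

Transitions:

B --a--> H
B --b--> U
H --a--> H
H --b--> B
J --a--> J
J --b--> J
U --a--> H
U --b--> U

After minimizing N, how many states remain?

States {J} cannot be reached from the start state, so discard them.
P0 = {U} | {B,H}.
Split {B,H} by δ(·,b) → {B} and {H}.
No further refinement is possible. Final partition (3 blocks): {U} | {B} | {H}.

3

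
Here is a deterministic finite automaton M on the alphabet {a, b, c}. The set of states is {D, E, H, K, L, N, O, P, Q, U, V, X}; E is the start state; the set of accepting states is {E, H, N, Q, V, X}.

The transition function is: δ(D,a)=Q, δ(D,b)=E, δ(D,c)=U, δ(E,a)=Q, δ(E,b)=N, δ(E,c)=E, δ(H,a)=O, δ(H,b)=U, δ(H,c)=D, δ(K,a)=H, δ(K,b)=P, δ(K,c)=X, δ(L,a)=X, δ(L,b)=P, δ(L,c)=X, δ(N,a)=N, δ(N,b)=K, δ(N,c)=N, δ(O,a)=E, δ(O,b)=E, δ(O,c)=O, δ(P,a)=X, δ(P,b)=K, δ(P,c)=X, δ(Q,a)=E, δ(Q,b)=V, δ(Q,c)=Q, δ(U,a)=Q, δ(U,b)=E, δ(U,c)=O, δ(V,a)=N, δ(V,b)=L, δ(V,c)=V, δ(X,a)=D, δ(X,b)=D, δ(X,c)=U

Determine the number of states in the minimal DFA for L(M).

Every state is reachable, so we keep all 12.
P0 = {E,H,N,Q,V,X} | {D,K,L,O,P,U}.
On input a, block {E,H,N,Q,V,X} splits into {E,N,Q,V} and {H,X}.
Split {E,N,Q,V} by δ(·,b) → {E,Q} and {N,V}.
On input a, block {D,K,L,O,P,U} splits into {D,O,U} and {K,L,P}.
Stable partition: {E,Q} | {D,O,U} | {H,X} | {N,V} | {K,L,P} — 5 equivalence classes.

5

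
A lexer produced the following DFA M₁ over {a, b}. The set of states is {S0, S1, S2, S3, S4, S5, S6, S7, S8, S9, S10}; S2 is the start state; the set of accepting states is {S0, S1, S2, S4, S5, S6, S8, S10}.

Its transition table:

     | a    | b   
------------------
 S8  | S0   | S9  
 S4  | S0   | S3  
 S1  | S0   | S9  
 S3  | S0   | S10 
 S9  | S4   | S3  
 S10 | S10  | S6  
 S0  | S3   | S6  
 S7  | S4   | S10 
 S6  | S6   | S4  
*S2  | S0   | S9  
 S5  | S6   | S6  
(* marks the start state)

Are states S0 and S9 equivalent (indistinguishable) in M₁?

Reachable states from the start: {S0,S2,S3,S4,S6,S9,S10}. Unreachable: {S1,S5,S7,S8} — drop them.
P0 = {S0,S2,S4,S6,S10} | {S3,S9}.
On input a, block {S0,S2,S4,S6,S10} splits into {S2,S4,S6,S10} and {S0}.
Refine {S2,S4,S6,S10} on symbol a: members go to different blocks, giving {S2,S4} and {S6,S10}.
Split {S3,S9} by δ(·,a) → {S3} and {S9}.
On input b, block {S2,S4} splits into {S2} and {S4}.
Split {S6,S10} by δ(·,b) → {S6} and {S10}.
The partition is now stable with 7 blocks: {S2} | {S3} | {S0} | {S6} | {S9} | {S4} | {S10}.
S0 and S9 end up in different blocks, so they are distinguishable. For instance, the string 'ε' is accepted from only S0.

No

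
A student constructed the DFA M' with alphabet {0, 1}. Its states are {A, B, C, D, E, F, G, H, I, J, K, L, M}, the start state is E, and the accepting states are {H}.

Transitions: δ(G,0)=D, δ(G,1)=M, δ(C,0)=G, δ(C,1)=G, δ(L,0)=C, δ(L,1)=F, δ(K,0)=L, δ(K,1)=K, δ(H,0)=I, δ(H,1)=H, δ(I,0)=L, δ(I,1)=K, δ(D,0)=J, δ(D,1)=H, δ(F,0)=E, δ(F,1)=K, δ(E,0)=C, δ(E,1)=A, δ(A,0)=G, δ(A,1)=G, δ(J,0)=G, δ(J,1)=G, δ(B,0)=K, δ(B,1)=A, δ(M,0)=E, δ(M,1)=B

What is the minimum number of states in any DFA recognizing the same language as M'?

10

All states are reachable from the start state.
Start with accepting vs non-accepting: {H} | {A,B,C,D,E,F,G,I,J,K,L,M}.
On input 1, block {A,B,C,D,E,F,G,I,J,K,L,M} splits into {A,B,C,E,F,G,I,J,K,L,M} and {D}.
Refine {A,B,C,E,F,G,I,J,K,L,M} on symbol 0: members go to different blocks, giving {A,B,C,E,F,I,J,K,L,M} and {G}.
Refine {A,B,C,E,F,I,J,K,L,M} on symbol 0: members go to different blocks, giving {B,E,F,I,K,L,M} and {A,C,J}.
Refine {B,E,F,I,K,L,M} on symbol 0: members go to different blocks, giving {B,F,I,K,M} and {E,L}.
On input 0, block {B,F,I,K,M} splits into {F,I,K,M} and {B}.
Split {F,I,K,M} by δ(·,1) → {F,I,K} and {M}.
On input 1, block {E,L} splits into {E} and {L}.
Refine {F,I,K} on symbol 0: members go to different blocks, giving {I,K} and {F}.
The partition is now stable with 10 blocks: {H} | {I,K} | {D} | {G} | {A,C,J} | {E} | {B} | {M} | {L} | {F}.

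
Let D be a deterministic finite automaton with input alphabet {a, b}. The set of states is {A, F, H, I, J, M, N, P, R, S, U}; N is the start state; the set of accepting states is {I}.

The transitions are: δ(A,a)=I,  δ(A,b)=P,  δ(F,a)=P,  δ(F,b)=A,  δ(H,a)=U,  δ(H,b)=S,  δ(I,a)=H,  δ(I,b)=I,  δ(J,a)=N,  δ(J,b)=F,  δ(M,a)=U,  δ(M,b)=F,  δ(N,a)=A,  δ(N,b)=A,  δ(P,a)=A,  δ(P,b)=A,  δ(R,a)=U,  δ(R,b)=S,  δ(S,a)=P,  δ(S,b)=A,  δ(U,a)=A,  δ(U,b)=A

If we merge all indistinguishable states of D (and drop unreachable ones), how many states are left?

Reachable states from the start: {A,H,I,N,P,S,U}. Unreachable: {F,J,M,R} — drop them.
P0 = {I} | {A,H,N,P,S,U}.
On input a, block {A,H,N,P,S,U} splits into {H,N,P,S,U} and {A}.
Refine {H,N,P,S,U} on symbol a: members go to different blocks, giving {N,P,U} and {H,S}.
On input b, block {H,S} splits into {H} and {S}.
The partition is now stable with 5 blocks: {I} | {N,P,U} | {A} | {H} | {S}.

5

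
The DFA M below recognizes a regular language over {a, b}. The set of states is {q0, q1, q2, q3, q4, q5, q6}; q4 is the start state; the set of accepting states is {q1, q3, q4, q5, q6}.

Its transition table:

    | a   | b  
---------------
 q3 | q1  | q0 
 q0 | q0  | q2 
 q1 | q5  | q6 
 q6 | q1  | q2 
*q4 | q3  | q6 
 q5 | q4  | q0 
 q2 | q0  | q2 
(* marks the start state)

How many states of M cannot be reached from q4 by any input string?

A breadth-first search from the start state visits every state.

0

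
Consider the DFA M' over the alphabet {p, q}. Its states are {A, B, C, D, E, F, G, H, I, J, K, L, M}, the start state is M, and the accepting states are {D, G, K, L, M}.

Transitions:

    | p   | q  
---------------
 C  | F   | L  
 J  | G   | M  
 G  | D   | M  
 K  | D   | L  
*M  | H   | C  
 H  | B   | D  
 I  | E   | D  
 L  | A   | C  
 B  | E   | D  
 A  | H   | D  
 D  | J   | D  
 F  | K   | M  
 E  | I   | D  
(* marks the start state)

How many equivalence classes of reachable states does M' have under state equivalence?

All states are reachable from the start state.
P0 = {D,G,K,L,M} | {A,B,C,E,F,H,I,J}.
On input p, block {D,G,K,L,M} splits into {D,L,M} and {G,K}.
Refine {D,L,M} on symbol q: members go to different blocks, giving {L,M} and {D}.
Split {A,B,C,E,F,H,I,J} by δ(·,p) → {A,B,C,E,H,I} and {F,J}.
Refine {A,B,C,E,H,I} on symbol p: members go to different blocks, giving {A,B,E,H,I} and {C}.
Stable partition: {L,M} | {A,B,E,H,I} | {G,K} | {D} | {F,J} | {C} — 6 equivalence classes.

6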